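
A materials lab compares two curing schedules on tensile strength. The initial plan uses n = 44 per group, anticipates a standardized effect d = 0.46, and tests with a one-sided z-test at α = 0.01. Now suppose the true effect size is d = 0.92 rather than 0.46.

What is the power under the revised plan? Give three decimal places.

Power ≈ 0.977

With d = 0.92: δ = d·√(n/2) = 0.92 × √(44/2) = 4.3152. Critical value z_{0.01} = 2.326.
Revised power = P(Z > 2.326 − δ) = Φ(1.989) = 0.9766.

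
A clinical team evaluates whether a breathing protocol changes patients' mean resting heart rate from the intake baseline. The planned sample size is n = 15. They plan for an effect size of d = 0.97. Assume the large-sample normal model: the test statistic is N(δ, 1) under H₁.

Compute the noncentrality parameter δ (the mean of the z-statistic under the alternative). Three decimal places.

The noncentrality parameter scales effect size by the design's sample-size factor: δ = d·√n = 0.97 × √15 = 3.7568

δ ≈ 3.757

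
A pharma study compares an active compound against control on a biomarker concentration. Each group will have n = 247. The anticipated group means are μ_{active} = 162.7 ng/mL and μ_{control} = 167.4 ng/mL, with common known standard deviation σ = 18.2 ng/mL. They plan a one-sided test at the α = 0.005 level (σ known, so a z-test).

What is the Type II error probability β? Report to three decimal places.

Standardized effect: d = |μ_{active} − μ_{control}| / σ = |162.7 − 167.4| / 18.2 = 0.2582
Noncentrality parameter: δ = d·√(n/2) = 0.2582 × √(247/2) = 2.8699
One-sided α = 0.005 → critical value z_{0.005} = 2.576.
Power = P(Z > 2.576 − δ) = Φ(0.294) = 0.6156.
Type II error: β = 1 − power = 1 − 0.6156 = 0.3844.

β ≈ 0.384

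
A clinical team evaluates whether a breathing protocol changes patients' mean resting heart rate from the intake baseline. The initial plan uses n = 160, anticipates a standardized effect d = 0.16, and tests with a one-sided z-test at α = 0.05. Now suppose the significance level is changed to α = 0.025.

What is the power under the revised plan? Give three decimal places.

Power ≈ 0.525

δ = d·√n = 0.16 × √160 = 2.0239 (unchanged). New critical value: z_{0.025} = 1.960.
Revised power = P(Z > 1.960 − δ) = Φ(0.064) = 0.5255.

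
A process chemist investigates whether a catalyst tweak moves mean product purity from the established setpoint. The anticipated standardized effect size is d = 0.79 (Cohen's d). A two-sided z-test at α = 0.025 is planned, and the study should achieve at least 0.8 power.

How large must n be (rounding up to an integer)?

n = 16

For power 0.8 need Φ(δ − z_{0.0125}) = 0.8, so δ = z_{0.0125} + z_{0.20} = 2.241 + 0.842 = 3.083.
(For δ > 0 the lower-tail rejection region contributes negligibly to power, so the one-term inversion is standard.)
δ = d·√n ⇒ n = (δ/d)² = (3.083 / 0.79)² = 15.23.
Rounding up, n = 16.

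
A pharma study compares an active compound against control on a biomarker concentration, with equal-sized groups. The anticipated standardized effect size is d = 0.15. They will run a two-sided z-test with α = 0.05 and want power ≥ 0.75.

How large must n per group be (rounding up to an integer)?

Set Φ(δ − 1.960) = 0.75; then δ − 1.960 = Φ⁻¹(0.75) = 0.674, giving δ = 2.634.
(The Φ(−δ − z_{α/2}) term is vanishingly small for δ > 0 and is dropped in the standard sample-size formula.)
δ = d·√(n/2) ⇒ n = 2(δ/d)² = 2 × (2.634 / 0.15)² = 616.92.
Rounding up, n = 617 per group.

n = 617 per group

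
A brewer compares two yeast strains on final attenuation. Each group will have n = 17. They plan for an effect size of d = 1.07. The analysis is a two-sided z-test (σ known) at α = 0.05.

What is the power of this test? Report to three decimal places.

Noncentrality parameter: δ = d·√(n/2) = 1.07 × √(17/2) = 3.1196
Two-sided α = 0.05 → critical value z_{0.025} = 1.960.
Power = Φ(δ − 1.960) + Φ(−δ − 1.960) = Φ(1.160) + Φ(-5.080) = 0.8769 + 0.0000 = 0.8769.

Power ≈ 0.877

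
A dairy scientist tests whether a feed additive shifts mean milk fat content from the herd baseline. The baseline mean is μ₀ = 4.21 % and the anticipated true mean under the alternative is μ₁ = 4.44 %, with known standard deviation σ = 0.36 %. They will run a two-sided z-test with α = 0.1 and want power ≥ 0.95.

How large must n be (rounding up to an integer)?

n = 27

Standardized effect: d = |μ₁ − μ₀| / σ = |4.44 − 4.21| / 0.36 = 0.6389
Set Φ(δ − 1.645) = 0.95; then δ − 1.645 = Φ⁻¹(0.95) = 1.645, giving δ = 3.290.
(For δ > 0 the lower-tail rejection region contributes negligibly to power, so the one-term inversion is standard.)
δ = d·√n ⇒ n = (δ/d)² = (3.290 / 0.6389)² = 26.51.
Round up to the next whole unit.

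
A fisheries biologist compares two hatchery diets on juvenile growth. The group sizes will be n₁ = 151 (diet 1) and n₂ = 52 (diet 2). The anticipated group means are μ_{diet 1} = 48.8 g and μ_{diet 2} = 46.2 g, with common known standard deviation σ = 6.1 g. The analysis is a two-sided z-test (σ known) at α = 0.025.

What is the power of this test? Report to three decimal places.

Standardized effect: d = |μ_{diet 1} − μ_{diet 2}| / σ = |48.8 − 46.2| / 6.1 = 0.4262
Noncentrality parameter: δ = d / √(1/n₁ + 1/n₂) = 0.4262 / √(1/151 + 1/52) = 2.6509
Critical value for a two-sided test at α = 0.025: z_{α/2} = 2.241.
Power = Φ(δ − 2.241) + Φ(−δ − 2.241) = Φ(0.409) + Φ(-4.892) = 0.6589 + 0.0000 = 0.6589.

Power ≈ 0.659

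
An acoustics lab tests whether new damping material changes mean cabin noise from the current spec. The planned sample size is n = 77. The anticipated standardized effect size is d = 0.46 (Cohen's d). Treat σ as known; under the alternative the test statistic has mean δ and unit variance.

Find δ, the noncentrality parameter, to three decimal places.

δ ≈ 4.036

The noncentrality parameter scales effect size by the design's sample-size factor: δ = d·√n = 0.46 × √77 = 4.0365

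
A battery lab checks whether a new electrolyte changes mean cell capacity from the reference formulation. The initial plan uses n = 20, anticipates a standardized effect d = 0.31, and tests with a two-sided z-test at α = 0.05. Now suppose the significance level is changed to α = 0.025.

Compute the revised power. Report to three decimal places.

δ = d·√n = 0.31 × √20 = 1.3864 (unchanged). New critical value: z_{0.0125} = 2.241.
Revised power = Φ(δ − 2.241) + Φ(−δ − 2.241) = Φ(-0.855) + Φ(-3.628) = 0.1963 + 0.0001 = 0.1964.

Power ≈ 0.196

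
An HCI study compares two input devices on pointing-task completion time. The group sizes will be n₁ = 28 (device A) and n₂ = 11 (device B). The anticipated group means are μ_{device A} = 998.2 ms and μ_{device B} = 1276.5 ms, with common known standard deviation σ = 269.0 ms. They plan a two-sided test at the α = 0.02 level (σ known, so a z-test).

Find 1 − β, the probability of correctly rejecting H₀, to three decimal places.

Power ≈ 0.719

Standardized effect: d = |μ_{device A} − μ_{device B}| / σ = |998.2 − 1276.5| / 269.0 = 1.0346
Noncentrality parameter: δ = d / √(1/n₁ + 1/n₂) = 1.0346 / √(1/28 + 1/11) = 2.9074
Two-sided α = 0.02 → critical value z_{0.01} = 2.326.
Power = Φ(δ − 2.326) + Φ(−δ − 2.326) = Φ(0.581) + Φ(-5.234) = 0.7194 + 0.0000 = 0.7194.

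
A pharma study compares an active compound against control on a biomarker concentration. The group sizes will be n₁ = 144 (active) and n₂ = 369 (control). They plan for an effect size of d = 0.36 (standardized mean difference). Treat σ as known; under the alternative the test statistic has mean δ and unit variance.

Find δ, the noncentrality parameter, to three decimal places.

δ ≈ 3.664

The noncentrality parameter scales effect size by the design's sample-size factor: δ = d / √(1/n₁ + 1/n₂) = 0.36 / √(1/144 + 1/369) = 3.6639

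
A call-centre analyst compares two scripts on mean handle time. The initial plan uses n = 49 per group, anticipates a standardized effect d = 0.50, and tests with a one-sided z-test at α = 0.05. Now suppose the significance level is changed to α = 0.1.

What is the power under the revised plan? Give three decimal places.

δ = d·√(n/2) = 0.50 × √(49/2) = 2.4749 (unchanged). New critical value: z_{0.1} = 1.282.
Revised power = P(Z > 1.282 − δ) = Φ(1.193) = 0.8836.

Power ≈ 0.884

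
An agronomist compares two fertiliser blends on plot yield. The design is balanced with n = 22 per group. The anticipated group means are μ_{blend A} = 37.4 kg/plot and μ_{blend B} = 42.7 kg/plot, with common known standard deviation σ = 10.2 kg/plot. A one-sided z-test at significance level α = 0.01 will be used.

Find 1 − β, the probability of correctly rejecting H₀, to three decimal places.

Power ≈ 0.273

Standardized effect: d = |μ_{blend A} − μ_{blend B}| / σ = |37.4 − 42.7| / 10.2 = 0.5196
Noncentrality parameter: δ = d·√(n/2) = 0.5196 × √(22/2) = 1.7233
Critical value for a one-sided test at α = 0.01: z_α = 2.326.
Power = P(Z > 2.326 − δ) = Φ(-0.603) = 0.2733.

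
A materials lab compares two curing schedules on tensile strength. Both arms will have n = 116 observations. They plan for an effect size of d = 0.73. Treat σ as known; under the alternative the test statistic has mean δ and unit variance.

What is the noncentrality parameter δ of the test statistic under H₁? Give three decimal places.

The noncentrality parameter scales effect size by the design's sample-size factor: δ = d·√(n/2) = 0.73 × √(116/2) = 5.5595

δ ≈ 5.560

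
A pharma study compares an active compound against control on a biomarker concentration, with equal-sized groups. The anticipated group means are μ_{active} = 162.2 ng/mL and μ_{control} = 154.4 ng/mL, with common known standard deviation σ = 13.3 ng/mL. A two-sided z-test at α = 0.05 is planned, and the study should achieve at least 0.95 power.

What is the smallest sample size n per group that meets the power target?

Standardized effect: d = |μ_{active} − μ_{control}| / σ = |162.2 − 154.4| / 13.3 = 0.5865
Set Φ(δ − 1.960) = 0.95; then δ − 1.960 = Φ⁻¹(0.95) = 1.645, giving δ = 3.605.
(Ignoring the negligible lower-tail rejection probability gives the usual closed-form inversion.)
δ = d·√(n/2) ⇒ n = 2(δ/d)² = 2 × (3.605 / 0.5865)² = 75.56.
Rounding up, n = 76 per group.

n = 76 per group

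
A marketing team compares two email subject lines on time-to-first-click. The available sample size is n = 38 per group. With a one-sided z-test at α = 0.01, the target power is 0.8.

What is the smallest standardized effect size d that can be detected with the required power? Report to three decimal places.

Need Φ(δ − 2.326) = 0.8, so δ = 2.326 + 0.842 = 3.168.
δ = d·√(n/2) ⇒ d = δ/√(n/2) = 3.168/√(38/2) = 0.7268.

d ≈ 0.727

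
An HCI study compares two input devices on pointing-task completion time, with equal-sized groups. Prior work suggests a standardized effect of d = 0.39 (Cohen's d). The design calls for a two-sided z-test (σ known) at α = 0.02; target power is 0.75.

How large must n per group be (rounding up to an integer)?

n = 119 per group

Set Φ(δ − 2.326) = 0.75; then δ − 2.326 = Φ⁻¹(0.75) = 0.674, giving δ = 3.001.
(The Φ(−δ − z_{α/2}) term is vanishingly small for δ > 0 and is dropped in the standard sample-size formula.)
δ = d·√(n/2) ⇒ n = 2(δ/d)² = 2 × (3.001 / 0.39)² = 118.41.
Round up to the next whole unit.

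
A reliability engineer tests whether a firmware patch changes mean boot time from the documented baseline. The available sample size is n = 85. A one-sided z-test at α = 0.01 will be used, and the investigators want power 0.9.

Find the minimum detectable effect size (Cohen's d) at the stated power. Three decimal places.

Need Φ(δ − 2.326) = 0.9, so δ = 2.326 + 1.282 = 3.608.
δ = d·√n ⇒ d = δ/√n = 3.608/√85 = 0.3913.

d ≈ 0.391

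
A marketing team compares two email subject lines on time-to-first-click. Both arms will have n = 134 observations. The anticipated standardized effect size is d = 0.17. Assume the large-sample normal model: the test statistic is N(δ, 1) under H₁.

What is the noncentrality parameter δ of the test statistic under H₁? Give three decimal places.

δ ≈ 1.392

δ = d·√(n/2) = 0.17 × √(134/2) = 1.3915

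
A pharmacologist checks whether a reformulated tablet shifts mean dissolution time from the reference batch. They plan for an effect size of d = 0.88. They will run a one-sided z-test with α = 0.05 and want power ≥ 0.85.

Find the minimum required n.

n = 10

For power 0.85 need Φ(δ − z_{0.05}) = 0.85, so δ = z_{0.05} + z_{0.15} = 1.645 + 1.036 = 2.681.
δ = d·√n ⇒ n = (δ/d)² = (2.681 / 0.88)² = 9.28.
Rounding up, n = 10.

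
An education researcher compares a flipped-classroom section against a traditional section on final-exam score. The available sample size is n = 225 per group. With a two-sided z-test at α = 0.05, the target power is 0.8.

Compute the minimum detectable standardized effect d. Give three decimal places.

d ≈ 0.264

Required noncentrality: δ = z_{0.025} + z_{0.20} = 1.960 + 0.842 = 2.802.
(The second rejection-region term Φ(−δ − z_{α/2}) is negligible and dropped.)
δ = d·√(n/2) ⇒ d = δ/√(n/2) = 2.802/√(225/2) = 0.2641.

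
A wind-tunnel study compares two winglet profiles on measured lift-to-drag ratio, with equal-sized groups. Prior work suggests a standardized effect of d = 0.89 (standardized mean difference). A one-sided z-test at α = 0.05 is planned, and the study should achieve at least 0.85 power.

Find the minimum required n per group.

Set Φ(δ − 1.645) = 0.85; then δ − 1.645 = Φ⁻¹(0.85) = 1.036, giving δ = 2.681.
δ = d·√(n/2) ⇒ n = 2(δ/d)² = 2 × (2.681 / 0.89)² = 18.15.
Rounding up, n = 19 per group.

n = 19 per group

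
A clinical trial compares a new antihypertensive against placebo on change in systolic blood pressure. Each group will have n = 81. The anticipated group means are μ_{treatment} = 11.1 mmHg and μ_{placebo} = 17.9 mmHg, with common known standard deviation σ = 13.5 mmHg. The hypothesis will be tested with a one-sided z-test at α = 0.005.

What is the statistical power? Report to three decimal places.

Standardized effect: d = |μ_{treatment} − μ_{placebo}| / σ = |11.1 − 17.9| / 13.5 = 0.5037
Noncentrality parameter: δ = d·√(n/2) = 0.5037 × √(81/2) = 3.2056
One-sided α = 0.005 → critical value z_{0.005} = 2.576.
Power = Φ(δ − 2.576) = Φ(0.630) = 0.7356.

Power ≈ 0.736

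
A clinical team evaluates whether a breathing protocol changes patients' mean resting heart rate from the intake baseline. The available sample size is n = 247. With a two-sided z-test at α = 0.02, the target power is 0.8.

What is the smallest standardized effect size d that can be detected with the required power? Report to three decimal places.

d ≈ 0.202

Required noncentrality: δ = z_{0.01} + z_{0.20} = 2.326 + 0.842 = 3.168.
(The second rejection-region term Φ(−δ − z_{α/2}) is negligible and dropped.)
δ = d·√n ⇒ d = δ/√n = 3.168/√247 = 0.2016.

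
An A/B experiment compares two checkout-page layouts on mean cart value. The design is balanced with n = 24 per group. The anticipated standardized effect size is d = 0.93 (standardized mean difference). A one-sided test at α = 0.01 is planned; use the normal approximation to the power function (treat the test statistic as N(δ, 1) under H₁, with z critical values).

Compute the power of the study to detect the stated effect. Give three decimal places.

Power ≈ 0.815

Noncentrality parameter: λ = d·√(n/2) = 0.93 × √(24/2) = 3.2216
Critical value for a one-sided test at α = 0.01: z_α = 2.326.
Power = Φ(λ − 2.326) = Φ(0.895) = 0.8147.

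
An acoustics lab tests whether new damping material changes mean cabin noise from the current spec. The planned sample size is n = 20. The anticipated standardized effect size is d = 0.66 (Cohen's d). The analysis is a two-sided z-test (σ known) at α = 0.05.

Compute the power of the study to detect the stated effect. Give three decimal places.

Power ≈ 0.839

Noncentrality parameter: δ = d·√n = 0.66 × √20 = 2.9516
Two-sided α = 0.05 → critical value z_{0.025} = 1.960.
Power = Φ(δ − 1.960) + Φ(−δ − 1.960) = Φ(0.992) + Φ(-4.912) = 0.8393 + 0.0000 = 0.8393.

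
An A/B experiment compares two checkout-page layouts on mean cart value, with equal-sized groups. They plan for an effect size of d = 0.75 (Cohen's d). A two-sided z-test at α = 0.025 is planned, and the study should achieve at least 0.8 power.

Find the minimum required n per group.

For power 0.8 need Φ(δ − z_{0.0125}) = 0.8, so δ = z_{0.0125} + z_{0.20} = 2.241 + 0.842 = 3.083.
(The Φ(−δ − z_{α/2}) term is vanishingly small for δ > 0 and is dropped in the standard sample-size formula.)
δ = d·√(n/2) ⇒ n = 2(δ/d)² = 2 × (3.083 / 0.75)² = 33.80.
Round up to the next whole unit.

n = 34 per group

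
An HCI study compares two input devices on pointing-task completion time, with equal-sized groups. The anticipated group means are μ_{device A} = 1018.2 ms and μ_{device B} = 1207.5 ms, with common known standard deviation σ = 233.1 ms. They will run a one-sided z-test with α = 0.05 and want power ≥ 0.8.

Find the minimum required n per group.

Standardized effect: d = |μ_{device A} − μ_{device B}| / σ = |1018.2 − 1207.5| / 233.1 = 0.8121
For power 0.8 need Φ(δ − z_{0.05}) = 0.8, so δ = z_{0.05} + z_{0.20} = 1.645 + 0.842 = 2.486.
δ = d·√(n/2) ⇒ n = 2(δ/d)² = 2 × (2.486 / 0.8121)² = 18.75.
Rounding up, n = 19 per group.

n = 19 per group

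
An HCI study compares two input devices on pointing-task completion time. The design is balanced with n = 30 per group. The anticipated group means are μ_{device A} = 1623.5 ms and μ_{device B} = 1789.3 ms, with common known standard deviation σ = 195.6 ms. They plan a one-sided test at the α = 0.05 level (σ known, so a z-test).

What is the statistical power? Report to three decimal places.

Power ≈ 0.949

Standardized effect: d = |μ_{device A} − μ_{device B}| / σ = |1623.5 − 1789.3| / 195.6 = 0.8476
Noncentrality parameter: δ = d·√(n/2) = 0.8476 × √(30/2) = 3.2829
One-sided α = 0.05 → critical value z_{0.05} = 1.645.
Power = P(Z > 1.645 − δ) = Φ(1.638) = 0.9493.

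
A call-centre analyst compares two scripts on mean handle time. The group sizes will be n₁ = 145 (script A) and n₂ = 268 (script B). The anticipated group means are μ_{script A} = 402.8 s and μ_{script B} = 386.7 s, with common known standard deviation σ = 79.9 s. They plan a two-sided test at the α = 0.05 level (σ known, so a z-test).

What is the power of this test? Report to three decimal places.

Standardized effect: d = |μ_{script A} − μ_{script B}| / σ = |402.8 − 386.7| / 79.9 = 0.2015
Noncentrality parameter: λ = d / √(1/n₁ + 1/n₂) = 0.2015 / √(1/145 + 1/268) = 1.9546
Two-sided α = 0.05 → critical value z_{0.025} = 1.960.
Power = Φ(λ − 1.960) + Φ(−λ − 1.960) = Φ(-0.005) + Φ(-3.915) = 0.4979 + 0.0000 = 0.4979.

Power ≈ 0.498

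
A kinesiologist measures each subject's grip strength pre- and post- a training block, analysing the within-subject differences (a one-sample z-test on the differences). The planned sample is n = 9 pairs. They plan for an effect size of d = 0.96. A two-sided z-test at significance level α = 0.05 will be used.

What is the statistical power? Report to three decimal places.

Power ≈ 0.821

Noncentrality parameter: δ = d·√n = 0.96 × √9 = 2.8800
Two-sided α = 0.05 → critical value z_{0.025} = 1.960.
Power = Φ(δ − 1.960) + Φ(−δ − 1.960) = Φ(0.920) + Φ(-4.840) = 0.8212 + 0.0000 = 0.8212.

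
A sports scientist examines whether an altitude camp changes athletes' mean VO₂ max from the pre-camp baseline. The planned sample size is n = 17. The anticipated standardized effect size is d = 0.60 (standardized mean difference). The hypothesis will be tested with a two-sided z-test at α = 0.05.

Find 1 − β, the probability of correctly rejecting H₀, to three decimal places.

Power ≈ 0.696

Noncentrality parameter: λ = d·√n = 0.60 × √17 = 2.4739
Critical value for a two-sided test at α = 0.05: z_{α/2} = 1.960.
Power = Φ(λ − 1.960) + Φ(−λ − 1.960) = Φ(0.514) + Φ(-4.434) = 0.6963 + 0.0000 = 0.6963.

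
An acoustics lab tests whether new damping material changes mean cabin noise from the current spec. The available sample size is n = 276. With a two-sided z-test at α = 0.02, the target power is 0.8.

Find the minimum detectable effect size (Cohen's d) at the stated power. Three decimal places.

Need Φ(δ − 2.326) = 0.8, so δ = 2.326 + 0.842 = 3.168.
(Lower-tail contribution to power is negligible for δ > 0.)
δ = d·√n ⇒ d = δ/√n = 3.168/√276 = 0.1907.

d ≈ 0.191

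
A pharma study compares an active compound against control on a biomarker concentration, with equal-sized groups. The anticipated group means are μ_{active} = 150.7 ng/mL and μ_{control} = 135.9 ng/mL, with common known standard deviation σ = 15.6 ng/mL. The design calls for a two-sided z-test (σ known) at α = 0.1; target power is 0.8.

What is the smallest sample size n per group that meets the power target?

n = 14 per group

Standardized effect: d = |μ_{active} − μ_{control}| / σ = |150.7 − 135.9| / 15.6 = 0.9487
Set Φ(δ − 1.645) = 0.8; then δ − 1.645 = Φ⁻¹(0.8) = 0.842, giving δ = 2.486.
(The Φ(−δ − z_{α/2}) term is vanishingly small for δ > 0 and is dropped in the standard sample-size formula.)
δ = d·√(n/2) ⇒ n = 2(δ/d)² = 2 × (2.486 / 0.9487)² = 13.74.
Round up to the next whole unit.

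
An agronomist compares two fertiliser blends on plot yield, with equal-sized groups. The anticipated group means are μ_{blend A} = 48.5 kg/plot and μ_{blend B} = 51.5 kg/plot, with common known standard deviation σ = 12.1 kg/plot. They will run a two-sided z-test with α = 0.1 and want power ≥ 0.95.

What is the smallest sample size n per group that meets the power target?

n = 353 per group

Standardized effect: d = |μ_{blend A} − μ_{blend B}| / σ = |48.5 − 51.5| / 12.1 = 0.2479
Set Φ(δ − 1.645) = 0.95; then δ − 1.645 = Φ⁻¹(0.95) = 1.645, giving δ = 3.290.
(For δ > 0 the lower-tail rejection region contributes negligibly to power, so the one-term inversion is standard.)
δ = d·√(n/2) ⇒ n = 2(δ/d)² = 2 × (3.290 / 0.2479)² = 352.11.
Round up to the next whole unit.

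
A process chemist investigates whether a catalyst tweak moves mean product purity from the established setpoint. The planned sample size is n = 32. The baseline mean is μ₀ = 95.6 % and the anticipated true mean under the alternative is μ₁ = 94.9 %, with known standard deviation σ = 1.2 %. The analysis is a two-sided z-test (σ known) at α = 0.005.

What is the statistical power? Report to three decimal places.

Power ≈ 0.689

Standardized effect: d = |μ₁ − μ₀| / σ = |94.9 − 95.6| / 1.2 = 0.5833
Noncentrality parameter: δ = d·√n = 0.5833 × √32 = 3.2998
Critical value for a two-sided test at α = 0.005: z_{α/2} = 2.807.
Power = Φ(δ − 2.807) + Φ(−δ − 2.807) = Φ(0.493) + Φ(-6.107) = 0.6889 + 0.0000 = 0.6889.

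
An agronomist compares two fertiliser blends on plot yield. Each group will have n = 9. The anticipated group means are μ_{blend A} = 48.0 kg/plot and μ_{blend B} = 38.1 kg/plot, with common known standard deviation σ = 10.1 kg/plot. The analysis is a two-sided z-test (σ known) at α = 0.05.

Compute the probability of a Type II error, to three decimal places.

Standardized effect: d = |μ_{blend A} − μ_{blend B}| / σ = |48.0 − 38.1| / 10.1 = 0.9802
Noncentrality parameter: δ = d·√(n/2) = 0.9802 × √(9/2) = 2.0793
Critical value for a two-sided test at α = 0.05: z_{α/2} = 1.960.
Power = Φ(δ − 1.960) + Φ(−δ − 1.960) = Φ(0.119) + Φ(-4.039) = 0.5475 + 0.0000 = 0.5475.
Type II error: β = 1 − power = 1 − 0.5475 = 0.4525.

β ≈ 0.452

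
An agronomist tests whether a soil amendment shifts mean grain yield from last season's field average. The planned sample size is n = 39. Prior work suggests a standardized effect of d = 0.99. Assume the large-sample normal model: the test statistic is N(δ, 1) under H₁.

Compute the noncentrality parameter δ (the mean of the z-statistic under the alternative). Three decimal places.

The noncentrality parameter scales effect size by the design's sample-size factor: δ = d·√n = 0.99 × √39 = 6.1825

δ ≈ 6.183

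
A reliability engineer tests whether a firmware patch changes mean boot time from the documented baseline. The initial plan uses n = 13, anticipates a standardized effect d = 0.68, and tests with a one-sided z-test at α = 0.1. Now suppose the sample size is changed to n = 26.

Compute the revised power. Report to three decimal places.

Power ≈ 0.986

With n = 26: δ = d·√n = 0.68 × √26 = 3.4673. Critical value z_{0.1} = 1.282.
Revised power = P(Z > 1.282 − δ) = Φ(2.186) = 0.9856.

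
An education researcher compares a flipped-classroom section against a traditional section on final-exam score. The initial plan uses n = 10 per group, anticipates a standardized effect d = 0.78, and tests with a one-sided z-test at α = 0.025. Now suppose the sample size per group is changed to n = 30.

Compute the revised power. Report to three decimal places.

With n = 30 per group: δ = d·√(n/2) = 0.78 × √(30/2) = 3.0209. Critical value z_{0.025} = 1.960.
Revised power = P(Z > 1.960 − δ) = Φ(1.061) = 0.8556.

Power ≈ 0.856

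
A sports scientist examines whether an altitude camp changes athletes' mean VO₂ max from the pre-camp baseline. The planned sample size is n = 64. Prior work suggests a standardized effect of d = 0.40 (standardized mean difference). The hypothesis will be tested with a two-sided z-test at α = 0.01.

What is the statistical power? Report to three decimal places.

Power ≈ 0.734

Noncentrality parameter: δ = d·√n = 0.40 × √64 = 3.2000
Two-sided α = 0.01 → critical value z_{0.005} = 2.576.
Power = Φ(δ − 2.576) + Φ(−δ − 2.576) = Φ(0.624) + Φ(-5.776) = 0.7337 + 0.0000 = 0.7337.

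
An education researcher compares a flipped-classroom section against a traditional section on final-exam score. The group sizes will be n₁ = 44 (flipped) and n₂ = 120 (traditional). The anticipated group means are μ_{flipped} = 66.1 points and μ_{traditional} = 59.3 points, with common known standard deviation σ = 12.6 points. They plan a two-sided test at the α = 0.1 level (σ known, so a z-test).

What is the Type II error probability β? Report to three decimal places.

β ≈ 0.078

Standardized effect: d = |μ_{flipped} − μ_{traditional}| / σ = |66.1 − 59.3| / 12.6 = 0.5397
Noncentrality parameter: λ = d / √(1/n₁ + 1/n₂) = 0.5397 / √(1/44 + 1/120) = 3.0622
Two-sided α = 0.1 → critical value z_{0.05} = 1.645.
Power = Φ(λ − 1.645) + Φ(−λ − 1.645) = Φ(1.417) + Φ(-4.707) = 0.9218 + 0.0000 = 0.9218.
Type II error: β = 1 − power = 1 − 0.9218 = 0.0782.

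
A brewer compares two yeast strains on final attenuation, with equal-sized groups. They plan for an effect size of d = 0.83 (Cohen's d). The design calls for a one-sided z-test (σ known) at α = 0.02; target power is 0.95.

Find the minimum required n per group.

n = 40 per group

For power 0.95 need Φ(δ − z_{0.02}) = 0.95, so δ = z_{0.02} + z_{0.05} = 2.054 + 1.645 = 3.699.
δ = d·√(n/2) ⇒ n = 2(δ/d)² = 2 × (3.699 / 0.83)² = 39.71.
Rounding up, n = 40 per group.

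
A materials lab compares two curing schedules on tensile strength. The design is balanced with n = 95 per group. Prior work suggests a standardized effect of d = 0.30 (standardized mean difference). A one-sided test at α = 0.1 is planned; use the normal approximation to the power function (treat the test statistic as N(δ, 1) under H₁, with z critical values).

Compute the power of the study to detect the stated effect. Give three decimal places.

Power ≈ 0.784

Noncentrality parameter: δ = d·√(n/2) = 0.30 × √(95/2) = 2.0676
One-sided α = 0.1 → critical value z_{0.1} = 1.282.
Power = Φ(δ − 1.282) = Φ(0.786) = 0.7841.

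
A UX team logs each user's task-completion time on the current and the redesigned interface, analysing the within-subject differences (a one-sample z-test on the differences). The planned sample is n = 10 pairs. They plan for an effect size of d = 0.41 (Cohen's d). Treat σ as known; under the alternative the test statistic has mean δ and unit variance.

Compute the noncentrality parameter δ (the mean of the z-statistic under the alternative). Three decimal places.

δ = d·√n = 0.41 × √10 = 1.2965

δ ≈ 1.297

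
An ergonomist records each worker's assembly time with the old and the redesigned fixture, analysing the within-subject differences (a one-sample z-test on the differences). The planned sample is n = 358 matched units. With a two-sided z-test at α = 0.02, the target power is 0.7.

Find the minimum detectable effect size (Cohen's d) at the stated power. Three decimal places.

Need Φ(δ − 2.326) = 0.7, so δ = 2.326 + 0.524 = 2.851.
(The second rejection-region term Φ(−δ − z_{α/2}) is negligible and dropped.)
δ = d·√n ⇒ d = δ/√n = 2.851/√358 = 0.1507.

d ≈ 0.151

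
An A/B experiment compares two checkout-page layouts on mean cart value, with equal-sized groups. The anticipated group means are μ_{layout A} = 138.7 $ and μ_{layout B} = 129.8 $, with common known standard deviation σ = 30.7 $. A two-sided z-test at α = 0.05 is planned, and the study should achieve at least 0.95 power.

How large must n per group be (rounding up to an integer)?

Standardized effect: d = |μ_{layout A} − μ_{layout B}| / σ = |138.7 − 129.8| / 30.7 = 0.2899
For power 0.95 need Φ(δ − z_{0.025}) = 0.95, so δ = z_{0.025} + z_{0.05} = 1.960 + 1.645 = 3.605.
(The Φ(−δ − z_{α/2}) term is vanishingly small for δ > 0 and is dropped in the standard sample-size formula.)
δ = d·√(n/2) ⇒ n = 2(δ/d)² = 2 × (3.605 / 0.2899)² = 309.24.
Rounding up, n = 310 per group.

n = 310 per group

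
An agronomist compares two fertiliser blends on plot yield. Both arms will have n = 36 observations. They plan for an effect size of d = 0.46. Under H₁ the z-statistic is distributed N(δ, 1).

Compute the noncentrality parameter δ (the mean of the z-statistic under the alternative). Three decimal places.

δ = d·√(n/2) = 0.46 × √(36/2) = 1.9516

δ ≈ 1.952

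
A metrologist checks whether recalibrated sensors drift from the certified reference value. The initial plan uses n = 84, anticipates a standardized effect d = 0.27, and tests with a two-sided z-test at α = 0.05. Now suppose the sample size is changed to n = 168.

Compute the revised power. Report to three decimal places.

Power ≈ 0.938

With n = 168: δ = d·√n = 0.27 × √168 = 3.4996. Critical value z_{0.025} = 1.960.
Revised power = Φ(δ − 1.960) + Φ(−δ − 1.960) = Φ(1.540) + Φ(-5.460) = 0.9382 + 0.0000 = 0.9382.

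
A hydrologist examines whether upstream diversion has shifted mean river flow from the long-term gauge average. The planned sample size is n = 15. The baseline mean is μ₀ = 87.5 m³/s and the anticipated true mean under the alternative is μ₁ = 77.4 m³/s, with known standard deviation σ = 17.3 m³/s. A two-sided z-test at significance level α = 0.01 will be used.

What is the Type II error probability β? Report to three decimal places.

β ≈ 0.624

Standardized effect: d = |μ₁ − μ₀| / σ = |77.4 − 87.5| / 17.3 = 0.5838
Noncentrality parameter: δ = d·√n = 0.5838 × √15 = 2.2611
Two-sided α = 0.01 → critical value z_{0.005} = 2.576.
Power = Φ(δ − 2.576) + Φ(−δ − 2.576) = Φ(-0.315) + Φ(-4.837) = 0.3765 + 0.0000 = 0.3765.
Type II error: β = 1 − power = 1 − 0.3765 = 0.6235.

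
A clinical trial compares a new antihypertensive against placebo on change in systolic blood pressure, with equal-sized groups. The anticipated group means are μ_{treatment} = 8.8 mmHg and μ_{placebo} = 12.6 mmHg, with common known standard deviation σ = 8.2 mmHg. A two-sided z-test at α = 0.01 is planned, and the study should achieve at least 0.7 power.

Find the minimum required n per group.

n = 90 per group

Standardized effect: d = |μ_{treatment} − μ_{placebo}| / σ = |8.8 − 12.6| / 8.2 = 0.4634
Set Φ(δ − 2.576) = 0.7; then δ − 2.576 = Φ⁻¹(0.7) = 0.524, giving δ = 3.100.
(For δ > 0 the lower-tail rejection region contributes negligibly to power, so the one-term inversion is standard.)
δ = d·√(n/2) ⇒ n = 2(δ/d)² = 2 × (3.100 / 0.4634)² = 89.51.
Round up to the next whole unit.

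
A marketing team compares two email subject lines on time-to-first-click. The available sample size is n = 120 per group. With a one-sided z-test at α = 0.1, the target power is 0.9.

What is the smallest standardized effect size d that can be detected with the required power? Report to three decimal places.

d ≈ 0.331

Required noncentrality: δ = z_{0.1} + z_{0.10} = 1.282 + 1.282 = 2.563.
δ = d·√(n/2) ⇒ d = δ/√(n/2) = 2.563/√(120/2) = 0.3309.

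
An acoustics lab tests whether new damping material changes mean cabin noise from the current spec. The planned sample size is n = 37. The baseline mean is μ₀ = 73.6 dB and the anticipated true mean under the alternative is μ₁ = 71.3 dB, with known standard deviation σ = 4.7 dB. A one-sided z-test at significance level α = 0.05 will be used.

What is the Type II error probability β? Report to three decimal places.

β ≈ 0.091

Standardized effect: d = |μ₁ − μ₀| / σ = |71.3 − 73.6| / 4.7 = 0.4894
Noncentrality parameter: δ = d·√n = 0.4894 × √37 = 2.9767
Critical value for a one-sided test at α = 0.05: z_α = 1.645.
Power = Φ(δ − 1.645) = Φ(1.332) = 0.9085.
Type II error: β = 1 − power = 1 − 0.9085 = 0.0915.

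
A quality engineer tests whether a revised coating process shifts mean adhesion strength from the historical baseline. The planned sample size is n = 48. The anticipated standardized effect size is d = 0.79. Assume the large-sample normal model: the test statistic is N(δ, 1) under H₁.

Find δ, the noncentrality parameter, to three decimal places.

δ = d·√n = 0.79 × √48 = 5.4733

δ ≈ 5.473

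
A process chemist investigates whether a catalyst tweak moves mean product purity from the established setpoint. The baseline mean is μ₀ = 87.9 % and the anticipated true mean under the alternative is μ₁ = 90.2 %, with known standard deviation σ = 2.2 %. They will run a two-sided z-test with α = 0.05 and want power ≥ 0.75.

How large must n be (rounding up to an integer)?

Standardized effect: d = |μ₁ − μ₀| / σ = |90.2 − 87.9| / 2.2 = 1.0455
Set Φ(δ − 1.960) = 0.75; then δ − 1.960 = Φ⁻¹(0.75) = 0.674, giving δ = 2.634.
(The Φ(−δ − z_{α/2}) term is vanishingly small for δ > 0 and is dropped in the standard sample-size formula.)
δ = d·√n ⇒ n = (δ/d)² = (2.634 / 1.0455)² = 6.35.
Rounding up, n = 7.

n = 7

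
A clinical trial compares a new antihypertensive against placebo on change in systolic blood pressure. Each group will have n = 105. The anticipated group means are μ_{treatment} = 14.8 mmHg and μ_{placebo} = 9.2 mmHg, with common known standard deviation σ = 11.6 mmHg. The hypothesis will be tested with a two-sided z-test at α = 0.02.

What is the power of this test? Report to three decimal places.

Power ≈ 0.879

Standardized effect: d = |μ_{treatment} − μ_{placebo}| / σ = |14.8 − 9.2| / 11.6 = 0.4828
Noncentrality parameter: δ = d·√(n/2) = 0.4828 × √(105/2) = 3.4979
Two-sided α = 0.02 → critical value z_{0.01} = 2.326.
Power = Φ(δ − 2.326) + Φ(−δ − 2.326) = Φ(1.172) + Φ(-5.824) = 0.8793 + 0.0000 = 0.8793.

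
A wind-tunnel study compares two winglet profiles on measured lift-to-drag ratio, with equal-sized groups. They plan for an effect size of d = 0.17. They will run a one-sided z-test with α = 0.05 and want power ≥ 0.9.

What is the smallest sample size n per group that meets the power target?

n = 593 per group

For power 0.9 need Φ(δ − z_{0.05}) = 0.9, so δ = z_{0.05} + z_{0.10} = 1.645 + 1.282 = 2.926.
δ = d·√(n/2) ⇒ n = 2(δ/d)² = 2 × (2.926 / 0.17)² = 592.65.
Round up to the next whole unit.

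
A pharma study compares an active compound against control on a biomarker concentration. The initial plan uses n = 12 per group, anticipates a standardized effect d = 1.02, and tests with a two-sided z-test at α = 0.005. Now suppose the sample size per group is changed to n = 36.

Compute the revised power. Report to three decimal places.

Power ≈ 0.936

With n = 36 per group: δ = d·√(n/2) = 1.02 × √(36/2) = 4.3275. Critical value z_{0.0025} = 2.807.
Revised power = Φ(δ − 2.807) + Φ(−δ − 2.807) = Φ(1.520) + Φ(-7.135) = 0.9358 + 0.0000 = 0.9358.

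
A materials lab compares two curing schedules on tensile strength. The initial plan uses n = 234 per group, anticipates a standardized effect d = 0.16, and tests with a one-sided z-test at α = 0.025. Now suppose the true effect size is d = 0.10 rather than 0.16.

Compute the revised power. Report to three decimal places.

Power ≈ 0.190

With d = 0.10: δ = d·√(n/2) = 0.10 × √(234/2) = 1.0817. Critical value z_{0.025} = 1.960.
Revised power = Φ(δ − 1.960) = Φ(-0.878) = 0.1899.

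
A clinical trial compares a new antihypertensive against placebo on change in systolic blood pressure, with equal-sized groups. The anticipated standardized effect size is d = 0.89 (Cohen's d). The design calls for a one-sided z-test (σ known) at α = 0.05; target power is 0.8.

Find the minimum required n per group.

n = 16 per group

Set Φ(δ − 1.645) = 0.8; then δ − 1.645 = Φ⁻¹(0.8) = 0.842, giving δ = 2.486.
δ = d·√(n/2) ⇒ n = 2(δ/d)² = 2 × (2.486 / 0.89)² = 15.61.
Rounding up, n = 16 per group.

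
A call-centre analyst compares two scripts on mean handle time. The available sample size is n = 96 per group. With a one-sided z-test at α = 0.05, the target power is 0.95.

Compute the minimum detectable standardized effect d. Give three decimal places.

d ≈ 0.475

Need Φ(δ − 1.645) = 0.95, so δ = 1.645 + 1.645 = 3.290.
δ = d·√(n/2) ⇒ d = δ/√(n/2) = 3.290/√(96/2) = 0.4748.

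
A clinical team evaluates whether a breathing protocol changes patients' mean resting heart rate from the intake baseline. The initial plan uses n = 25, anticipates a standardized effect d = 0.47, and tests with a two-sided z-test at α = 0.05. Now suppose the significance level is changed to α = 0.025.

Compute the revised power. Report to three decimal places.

Power ≈ 0.543

δ = d·√n = 0.47 × √25 = 2.3500 (unchanged). New critical value: z_{0.0125} = 2.241.
Revised power = Φ(δ − 2.241) + Φ(−δ − 2.241) = Φ(0.109) + Φ(-4.591) = 0.5432 + 0.0000 = 0.5432.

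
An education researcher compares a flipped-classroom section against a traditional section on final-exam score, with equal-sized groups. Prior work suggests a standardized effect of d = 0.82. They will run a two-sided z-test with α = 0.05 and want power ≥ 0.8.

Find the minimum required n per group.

For power 0.8 need Φ(δ − z_{0.025}) = 0.8, so δ = z_{0.025} + z_{0.20} = 1.960 + 0.842 = 2.802.
(Ignoring the negligible lower-tail rejection probability gives the usual closed-form inversion.)
δ = d·√(n/2) ⇒ n = 2(δ/d)² = 2 × (2.802 / 0.82)² = 23.35.
Round up to the next whole unit.

n = 24 per group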